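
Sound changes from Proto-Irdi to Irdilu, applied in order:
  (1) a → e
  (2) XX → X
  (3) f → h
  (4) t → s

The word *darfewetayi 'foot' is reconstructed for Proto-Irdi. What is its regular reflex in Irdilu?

derheweseyi

Irdilu: *darfewetayi > derfeweteyi > derheweteyi > derheweseyi  (by vowel merger, unconditioned shift, unconditioned shift)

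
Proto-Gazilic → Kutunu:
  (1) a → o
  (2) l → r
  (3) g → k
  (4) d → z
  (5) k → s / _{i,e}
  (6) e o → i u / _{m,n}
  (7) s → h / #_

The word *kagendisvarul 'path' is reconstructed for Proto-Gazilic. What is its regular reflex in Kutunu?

Kutunu: start from *kagendisvarul.
  rule 1 (vowel merger): kagendisvarul → kogendisvorul
  rule 2 (unconditioned shift): kogendisvorul → kogendisvorur
  rule 3 (unconditioned shift): kogendisvorur → kokendisvorur
  rule 4 (unconditioned shift): kokendisvorur → kokenzisvorur
  rule 5 (palatalisation): kokenzisvorur → kosenzisvorur
  rule 6 (pre-nasal raising): kosenzisvorur → kosinzisvorur
  rule 7: no change — kosinzisvorur
  ⇒ Kutunu kosinzisvorur

kosinzisvorur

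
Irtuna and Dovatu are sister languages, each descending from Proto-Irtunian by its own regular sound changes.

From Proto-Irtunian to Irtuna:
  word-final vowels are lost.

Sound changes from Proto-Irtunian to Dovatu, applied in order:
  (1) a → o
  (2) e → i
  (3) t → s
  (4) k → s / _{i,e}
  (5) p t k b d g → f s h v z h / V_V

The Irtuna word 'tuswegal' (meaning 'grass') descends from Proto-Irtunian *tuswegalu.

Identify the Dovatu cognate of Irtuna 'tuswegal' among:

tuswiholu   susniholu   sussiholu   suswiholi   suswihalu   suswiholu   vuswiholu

suswiholu

Dovatu: start from *tuswegalu.
  rule 1 (vowel merger): tuswegalu → tuswegolu
  rule 2 (vowel merger): tuswegolu → tuswigolu
  rule 3 (unconditioned shift): tuswigolu → suswigolu
  rule 4: no change — suswigolu
  rule 5 (intervocalic lenition): suswigolu → suswiholu
  ⇒ Dovatu suswiholu
Among the options, 'suswiholu' alone shows every Dovatu change applied in order.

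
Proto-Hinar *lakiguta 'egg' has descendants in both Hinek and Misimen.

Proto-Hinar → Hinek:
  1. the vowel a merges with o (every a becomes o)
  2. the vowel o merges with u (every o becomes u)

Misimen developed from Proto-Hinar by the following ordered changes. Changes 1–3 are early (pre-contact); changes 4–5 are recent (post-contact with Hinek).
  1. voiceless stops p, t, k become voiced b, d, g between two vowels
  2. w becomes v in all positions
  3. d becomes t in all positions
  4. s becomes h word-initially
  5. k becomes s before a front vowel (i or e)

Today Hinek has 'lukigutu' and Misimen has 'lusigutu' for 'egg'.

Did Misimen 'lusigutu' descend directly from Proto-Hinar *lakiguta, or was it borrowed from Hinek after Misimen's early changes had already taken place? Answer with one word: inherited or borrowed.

borrowed

If inherited, *lakiguta would pass through all of Misimen's changes:
Misimen: *lakiguta
  lakiguta → lagiguda   [intervocalic voicing]
  lagiguda (rule 2 does not apply)
  lagiguda → lagiguta   [unconditioned shift]
  lagiguta (rule 4 does not apply)
  lagiguta (rule 5 does not apply)
  giving Misimen lagiguta.
If borrowed from Hinek 'lukigutu' after the early changes, it would undergo only the recent ones:
  rule 4 (debuccalisation): no change (lukigutu)
  rule 5 (palatalisation): lukigutu → lusigutu
  ⇒ as a loan: lusigutu
Misimen 'lusigutu' matches the loan outcome 'lusigutu', not the inherited 'lagiguta' — it skipped the early Misimen changes, so it was borrowed from Hinek.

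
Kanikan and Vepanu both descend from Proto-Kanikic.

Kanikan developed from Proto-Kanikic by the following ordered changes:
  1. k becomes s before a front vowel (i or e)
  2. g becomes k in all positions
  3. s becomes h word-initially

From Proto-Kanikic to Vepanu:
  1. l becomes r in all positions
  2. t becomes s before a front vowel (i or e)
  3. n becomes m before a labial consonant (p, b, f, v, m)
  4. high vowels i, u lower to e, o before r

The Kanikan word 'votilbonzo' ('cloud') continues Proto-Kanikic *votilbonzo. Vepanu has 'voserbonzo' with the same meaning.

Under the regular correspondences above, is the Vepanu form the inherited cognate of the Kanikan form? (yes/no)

Derive the expected Vepanu reflex of *votilbonzo:
Vepanu: start from *votilbonzo.
  rule 1 (unconditioned shift): votilbonzo → votirbonzo
  rule 2 (palatalisation): votirbonzo → vosirbonzo
  rule 3: no change — vosirbonzo
  rule 4 (pre-rhotic lowering): vosirbonzo → voserbonzo
  ⇒ Vepanu voserbonzo
Vepanu 'voserbonzo' matches the regular reflex exactly, so the pair is cognate.

yes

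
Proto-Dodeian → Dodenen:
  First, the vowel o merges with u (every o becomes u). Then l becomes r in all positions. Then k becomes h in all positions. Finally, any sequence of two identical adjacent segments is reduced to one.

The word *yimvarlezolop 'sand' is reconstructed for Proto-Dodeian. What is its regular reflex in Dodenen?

Dodenen: *yimvarlezolop
  yimvarlezolop → yimvarlezulup   [vowel merger]
  yimvarlezulup → yimvarrezurup   [unconditioned shift]
  yimvarrezurup (rule 3 does not apply)
  yimvarrezurup → yimvarezurup   [degemination]
  giving Dodenen yimvarezurup.

yimvarezurup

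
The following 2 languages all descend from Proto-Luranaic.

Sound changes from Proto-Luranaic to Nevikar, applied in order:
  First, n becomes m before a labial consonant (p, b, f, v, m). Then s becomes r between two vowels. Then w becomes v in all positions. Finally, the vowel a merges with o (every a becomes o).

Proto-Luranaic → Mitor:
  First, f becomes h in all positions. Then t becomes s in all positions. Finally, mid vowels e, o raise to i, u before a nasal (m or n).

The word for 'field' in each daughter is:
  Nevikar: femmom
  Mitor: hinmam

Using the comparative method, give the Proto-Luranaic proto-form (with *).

*fenmam

Position 1: Nevikar has f, Mitor has h. Nevikar preserves f here (none of its changes turn any other segment into f), so the proto-segment is *f.
Position 2: Nevikar has e, Mitor has i. Nevikar preserves e here (none of its changes turn any other segment into e), so the proto-segment is *e.
Continuing position by position gives *fenmam; check it forward:
Nevikar: *fenmam > femmam > femmom  (by nasal place assimilation, vowel merger)
Mitor: *fenmam > henmam > hinmam  (by unconditioned shift, pre-nasal raising)
Only *fenmam yields all of Nevikar femmom, Mitor hinmam.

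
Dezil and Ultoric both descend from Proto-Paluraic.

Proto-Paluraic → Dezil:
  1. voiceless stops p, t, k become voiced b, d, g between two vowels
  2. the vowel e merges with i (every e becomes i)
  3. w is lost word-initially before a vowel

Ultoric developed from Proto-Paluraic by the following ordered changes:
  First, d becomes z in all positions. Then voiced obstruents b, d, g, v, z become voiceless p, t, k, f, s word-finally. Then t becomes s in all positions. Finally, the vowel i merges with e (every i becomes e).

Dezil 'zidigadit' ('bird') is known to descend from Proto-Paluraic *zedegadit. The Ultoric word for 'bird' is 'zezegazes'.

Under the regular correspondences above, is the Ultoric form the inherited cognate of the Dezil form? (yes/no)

yes

Derive the expected Ultoric reflex of *zedegadit:
Ultoric: *zedegadit
  zedegadit → zezegazit   [unconditioned shift]
  zezegazit (rule 2 does not apply)
  zezegazit → zezegazis   [unconditioned shift]
  zezegazis → zezegazes   [vowel merger]
  giving Ultoric zezegazes.
Ultoric 'zezegazes' matches the regular reflex exactly, so the pair is cognate.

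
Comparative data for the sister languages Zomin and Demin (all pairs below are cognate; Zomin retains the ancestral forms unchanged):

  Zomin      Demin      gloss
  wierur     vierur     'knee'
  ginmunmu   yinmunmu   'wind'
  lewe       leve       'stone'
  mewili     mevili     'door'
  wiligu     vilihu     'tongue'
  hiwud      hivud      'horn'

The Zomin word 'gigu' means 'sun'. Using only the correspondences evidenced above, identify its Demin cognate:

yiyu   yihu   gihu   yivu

yihu

ginmunmu ~ yinmunmu — Zomin g corresponds to Demin y word-initially before a front vowel.
wiligu ~ vilihu — Zomin g corresponds to Demin h between vowels (before a back vowel).
Applying these to Zomin 'gigu':
  gigu → yigu   (g→y word-initially before a front vowel)
  yigu → yihu   (g→h between vowels (before a back vowel))
So the Demin cognate is 'yihu'.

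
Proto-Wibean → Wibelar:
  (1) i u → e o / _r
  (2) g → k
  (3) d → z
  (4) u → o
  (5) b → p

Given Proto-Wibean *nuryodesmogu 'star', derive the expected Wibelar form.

Wibelar: *nuryodesmogu
  nuryodesmogu → noryodesmogu   [pre-rhotic lowering]
  noryodesmogu → noryodesmoku   [unconditioned shift]
  noryodesmoku → noryozesmoku   [unconditioned shift]
  noryozesmoku → noryozesmoko   [vowel merger]
  noryozesmoko (rule 5 does not apply)
  giving Wibelar noryozesmoko.

noryozesmoko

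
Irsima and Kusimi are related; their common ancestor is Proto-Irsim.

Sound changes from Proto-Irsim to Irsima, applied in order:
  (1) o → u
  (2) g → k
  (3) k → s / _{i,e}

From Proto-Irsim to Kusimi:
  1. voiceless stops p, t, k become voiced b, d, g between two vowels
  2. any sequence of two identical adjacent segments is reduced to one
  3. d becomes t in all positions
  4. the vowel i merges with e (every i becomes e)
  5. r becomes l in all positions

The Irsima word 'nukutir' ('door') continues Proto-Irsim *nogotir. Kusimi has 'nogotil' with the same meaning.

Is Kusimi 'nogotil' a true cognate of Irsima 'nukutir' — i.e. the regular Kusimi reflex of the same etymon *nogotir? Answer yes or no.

no

Derive the expected Kusimi reflex of *nogotir:
Kusimi: start from *nogotir.
  rule 1 (intervocalic voicing): nogotir → nogodir
  rule 2: no change — nogodir
  rule 3 (unconditioned shift): nogodir → nogotir
  rule 4 (vowel merger): nogotir → nogoter
  rule 5 (unconditioned shift): nogoter → nogotel
  ⇒ Kusimi nogotel
The regular Kusimi reflex would be 'nogotel', but the attested form is 'nogotil'. The correspondence is irregular, so they are not cognates (the Kusimi form has a different source).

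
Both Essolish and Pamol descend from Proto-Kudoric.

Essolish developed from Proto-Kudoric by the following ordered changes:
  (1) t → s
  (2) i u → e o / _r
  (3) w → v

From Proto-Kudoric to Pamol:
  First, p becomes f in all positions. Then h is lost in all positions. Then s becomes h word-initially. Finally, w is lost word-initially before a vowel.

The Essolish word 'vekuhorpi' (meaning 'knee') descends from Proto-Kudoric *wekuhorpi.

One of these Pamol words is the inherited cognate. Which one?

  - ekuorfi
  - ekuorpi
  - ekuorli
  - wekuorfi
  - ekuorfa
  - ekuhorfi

ekuorfi

Pamol: start from *wekuhorpi.
  rule 1 (unconditioned shift): wekuhorpi → wekuhorfi
  rule 2 (h-loss): wekuhorfi → wekuorfi
  rule 3: no change — wekuorfi
  rule 4 (glide loss): wekuorfi → ekuorfi
  ⇒ Pamol ekuorfi
Only 'ekuorfi' matches the regular Pamol development of *wekuhorpi.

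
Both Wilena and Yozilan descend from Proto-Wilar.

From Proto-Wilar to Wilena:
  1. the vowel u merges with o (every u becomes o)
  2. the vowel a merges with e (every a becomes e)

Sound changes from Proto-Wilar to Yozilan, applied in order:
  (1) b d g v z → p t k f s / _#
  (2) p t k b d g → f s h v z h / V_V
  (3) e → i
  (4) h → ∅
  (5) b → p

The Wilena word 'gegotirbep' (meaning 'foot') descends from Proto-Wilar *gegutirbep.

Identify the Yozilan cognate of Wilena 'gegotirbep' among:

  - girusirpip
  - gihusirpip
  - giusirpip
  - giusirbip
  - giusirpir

Yozilan: *gegutirbep > gehusirbep > gihusirbip > giusirbip > giusirpip  (by intervocalic lenition, vowel merger, h-loss, unconditioned shift)
Among the options, 'giusirpip' alone shows every Yozilan change applied in order.

giusirpip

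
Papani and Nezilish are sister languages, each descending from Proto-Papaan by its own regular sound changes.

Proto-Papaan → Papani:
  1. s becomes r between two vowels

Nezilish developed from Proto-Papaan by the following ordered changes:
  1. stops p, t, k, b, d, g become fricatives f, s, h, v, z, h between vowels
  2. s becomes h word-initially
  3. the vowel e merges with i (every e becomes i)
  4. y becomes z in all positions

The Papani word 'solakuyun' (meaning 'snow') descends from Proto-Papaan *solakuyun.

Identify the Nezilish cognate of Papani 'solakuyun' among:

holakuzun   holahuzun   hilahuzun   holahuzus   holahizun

Nezilish: *solakuyun > solahuyun > holahuyun > holahuzun  (by intervocalic lenition, debuccalisation, unconditioned shift)
The other candidates each miss or misapply at least one Nezilish change.

holahuzun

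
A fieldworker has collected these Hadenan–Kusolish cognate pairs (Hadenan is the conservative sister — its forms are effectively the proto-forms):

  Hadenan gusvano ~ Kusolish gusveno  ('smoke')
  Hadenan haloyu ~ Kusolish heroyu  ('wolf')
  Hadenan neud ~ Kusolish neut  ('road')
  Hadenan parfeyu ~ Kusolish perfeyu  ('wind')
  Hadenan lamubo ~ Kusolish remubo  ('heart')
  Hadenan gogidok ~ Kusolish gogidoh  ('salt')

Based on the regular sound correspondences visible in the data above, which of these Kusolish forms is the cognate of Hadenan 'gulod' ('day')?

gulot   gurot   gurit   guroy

haloyu ~ heroyu — Hadenan l corresponds to Kusolish r between vowels (before a back vowel).
neud ~ neut — Hadenan d corresponds to Kusolish t word-finally.
Applying these to Hadenan 'gulod':
  gulod → gurod   (l→r between vowels (before a back vowel))
  gurod → gurot   (d→t word-finally)
So the Kusolish cognate is 'gurot'.

gurot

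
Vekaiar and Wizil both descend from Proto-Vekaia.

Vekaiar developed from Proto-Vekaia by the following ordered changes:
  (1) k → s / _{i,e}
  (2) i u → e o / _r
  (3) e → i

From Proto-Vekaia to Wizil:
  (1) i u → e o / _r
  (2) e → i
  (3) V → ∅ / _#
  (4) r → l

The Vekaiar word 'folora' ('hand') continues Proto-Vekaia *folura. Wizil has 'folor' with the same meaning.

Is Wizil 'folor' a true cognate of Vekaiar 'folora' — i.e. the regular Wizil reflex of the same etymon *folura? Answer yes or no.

no

Derive the expected Wizil reflex of *folura:
Wizil: *folura > folora > folor > folol  (by pre-rhotic lowering, apocope, unconditioned shift)
The regular Wizil reflex would be 'folol', but the attested form is 'folor'. The correspondence is irregular, so they are not cognates (the Wizil form has a different source).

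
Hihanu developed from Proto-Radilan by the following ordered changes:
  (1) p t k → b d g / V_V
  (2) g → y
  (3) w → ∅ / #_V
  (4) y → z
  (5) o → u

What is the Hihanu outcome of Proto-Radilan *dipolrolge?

dibulrulze

Hihanu: *dipolrolge
  dipolrolge → dibolrolge   [intervocalic voicing]
  dibolrolge → dibolrolye   [unconditioned shift]
  dibolrolye (rule 3 does not apply)
  dibolrolye → dibolrolze   [unconditioned shift]
  dibolrolze → dibulrulze   [vowel merger]
  giving Hihanu dibulrulze.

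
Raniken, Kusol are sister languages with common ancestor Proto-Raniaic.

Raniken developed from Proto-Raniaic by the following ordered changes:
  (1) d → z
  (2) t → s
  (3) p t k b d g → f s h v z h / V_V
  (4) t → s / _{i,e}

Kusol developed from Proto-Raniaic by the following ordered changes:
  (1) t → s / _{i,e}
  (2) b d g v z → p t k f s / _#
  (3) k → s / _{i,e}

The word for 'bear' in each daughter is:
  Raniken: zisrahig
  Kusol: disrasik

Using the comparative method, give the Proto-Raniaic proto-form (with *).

*disrakig

Position 6: Raniken has h, Kusol has s. Taking the neighbouring segments as reconstructed: Raniken h could go back to *k or *g or *h; Kusol s could go back to *t or *k or *s — the one source consistent with every daughter is *k.
Position 1: Raniken has z, Kusol has d. Kusol preserves d here (none of its changes turn any other segment into d), so the proto-segment is *d.
Position 8: Raniken has g, Kusol has k. Raniken preserves g here (none of its changes turn any other segment into g), so the proto-segment is *g.
Verify the candidate proto-form against each daughter:
Raniken: *disrakig > zisrakig > zisrahig  (by unconditioned shift, intervocalic lenition)
Kusol: start from *disrakig.
  rule 1: no change — disrakig
  rule 2 (final devoicing): disrakig → disrakik
  rule 3 (palatalisation): disrakik → disrasik
  ⇒ Kusol disrasik
Only *disrakig yields all of Raniken zisrahig, Kusol disrasik.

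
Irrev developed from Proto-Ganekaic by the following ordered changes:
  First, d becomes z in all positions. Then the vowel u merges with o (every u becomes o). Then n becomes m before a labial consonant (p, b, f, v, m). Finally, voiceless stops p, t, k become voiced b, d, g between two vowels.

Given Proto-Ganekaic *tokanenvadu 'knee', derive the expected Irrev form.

Irrev: *tokanenvadu
  tokanenvadu → tokanenvazu   [unconditioned shift]
  tokanenvazu → tokanenvazo   [vowel merger]
  tokanenvazo → tokanemvazo   [nasal place assimilation]
  tokanemvazo → toganemvazo   [intervocalic voicing]
  giving Irrev toganemvazo.

toganemvazo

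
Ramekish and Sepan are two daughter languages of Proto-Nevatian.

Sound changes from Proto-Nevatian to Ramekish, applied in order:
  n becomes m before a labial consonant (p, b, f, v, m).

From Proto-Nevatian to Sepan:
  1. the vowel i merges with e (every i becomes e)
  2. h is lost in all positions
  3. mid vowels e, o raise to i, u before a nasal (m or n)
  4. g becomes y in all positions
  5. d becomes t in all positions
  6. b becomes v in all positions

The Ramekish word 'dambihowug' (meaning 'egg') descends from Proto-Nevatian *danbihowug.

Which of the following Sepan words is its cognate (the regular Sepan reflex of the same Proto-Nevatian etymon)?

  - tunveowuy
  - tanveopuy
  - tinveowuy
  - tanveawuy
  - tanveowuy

Sepan: *danbihowug
  danbihowug → danbehowug   [vowel merger]
  danbehowug → danbeowug   [h-loss]
  danbeowug (rule 3 does not apply)
  danbeowug → danbeowuy   [unconditioned shift]
  danbeowuy → tanbeowuy   [unconditioned shift]
  tanbeowuy → tanveowuy   [unconditioned shift]
  giving Sepan tanveowuy.

tanveowuy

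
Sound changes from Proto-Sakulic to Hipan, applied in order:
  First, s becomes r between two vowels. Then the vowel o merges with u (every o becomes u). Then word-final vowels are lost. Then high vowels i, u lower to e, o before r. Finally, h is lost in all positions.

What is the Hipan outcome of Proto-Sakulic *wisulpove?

werulpuv

Hipan: *wisulpove
  wisulpove → wirulpove   [rhotacism]
  wirulpove → wirulpuve   [vowel merger]
  wirulpuve → wirulpuv   [apocope]
  wirulpuv → werulpuv   [pre-rhotic lowering]
  werulpuv (rule 5 does not apply)
  giving Hipan werulpuv.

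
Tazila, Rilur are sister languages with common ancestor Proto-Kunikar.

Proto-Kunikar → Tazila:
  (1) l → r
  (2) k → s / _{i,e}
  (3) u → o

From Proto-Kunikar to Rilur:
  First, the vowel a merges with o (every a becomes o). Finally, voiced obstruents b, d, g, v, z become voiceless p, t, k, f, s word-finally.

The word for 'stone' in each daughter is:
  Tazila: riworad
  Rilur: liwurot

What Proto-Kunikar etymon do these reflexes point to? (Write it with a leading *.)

*liwurad

Position 7: Tazila has d, Rilur has t. Tazila preserves d here (none of its changes turn any other segment into d), so the proto-segment is *d.
Position 4: Tazila has o, Rilur has u. Rilur preserves u here (none of its changes turn any other segment into u), so the proto-segment is *u.
Position 6: Tazila has a, Rilur has o. Tazila preserves a here (none of its changes turn any other segment into a), so the proto-segment is *a.
Continuing position by position gives *liwurad; check it forward:
Tazila: *liwurad > riwurad > riworad  (by unconditioned shift, vowel merger)
Rilur: start from *liwurad.
  rule 1 (vowel merger): liwurad → liwurod
  rule 2 (final devoicing): liwurod → liwurot
  ⇒ Rilur liwurot
No other proto-form is consistent with every reflex, so the reconstruction is *liwurad.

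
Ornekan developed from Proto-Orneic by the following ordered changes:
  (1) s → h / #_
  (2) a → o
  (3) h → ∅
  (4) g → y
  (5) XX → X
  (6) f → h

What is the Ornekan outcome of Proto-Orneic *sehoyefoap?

Ornekan: *sehoyefoap > hehoyefoap > hehoyefoop > eoyefoop > eoyefop > eoyehop  (by debuccalisation, vowel merger, h-loss, degemination, unconditioned shift)

eoyehop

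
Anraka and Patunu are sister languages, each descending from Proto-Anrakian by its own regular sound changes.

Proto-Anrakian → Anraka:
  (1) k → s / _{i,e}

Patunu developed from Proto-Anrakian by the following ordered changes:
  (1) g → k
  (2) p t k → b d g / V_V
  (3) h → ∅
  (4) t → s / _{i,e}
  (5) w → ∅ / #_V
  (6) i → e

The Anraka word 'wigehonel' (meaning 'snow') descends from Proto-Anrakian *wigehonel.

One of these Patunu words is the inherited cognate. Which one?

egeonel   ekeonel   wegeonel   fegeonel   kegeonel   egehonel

egeonel

Patunu: *wigehonel
  wigehonel → wikehonel   [unconditioned shift]
  wikehonel → wigehonel   [intervocalic voicing]
  wigehonel → wigeonel   [h-loss]
  wigeonel (rule 4 does not apply)
  wigeonel → igeonel   [glide loss]
  igeonel → egeonel   [vowel merger]
  giving Patunu egeonel.
Only 'egeonel' matches the regular Patunu development of *wigehonel.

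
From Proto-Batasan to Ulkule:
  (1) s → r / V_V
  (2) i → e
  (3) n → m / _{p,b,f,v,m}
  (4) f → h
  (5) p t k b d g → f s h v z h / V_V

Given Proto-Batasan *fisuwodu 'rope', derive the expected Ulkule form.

Ulkule: start from *fisuwodu.
  rule 1 (rhotacism): fisuwodu → firuwodu
  rule 2 (vowel merger): firuwodu → feruwodu
  rule 3: no change — feruwodu
  rule 4 (unconditioned shift): feruwodu → heruwodu
  rule 5 (intervocalic lenition): heruwodu → heruwozu
  ⇒ Ulkule heruwozu

heruwozu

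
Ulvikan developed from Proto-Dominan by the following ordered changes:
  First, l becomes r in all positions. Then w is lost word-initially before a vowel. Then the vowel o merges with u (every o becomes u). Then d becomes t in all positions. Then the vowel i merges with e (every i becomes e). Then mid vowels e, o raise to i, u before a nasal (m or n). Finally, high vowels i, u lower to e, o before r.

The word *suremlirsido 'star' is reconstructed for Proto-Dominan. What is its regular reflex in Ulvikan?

sorimrersetu

Ulvikan: *suremlirsido > suremrirsido > suremrirsidu > suremrirsitu > suremrersetu > surimrersetu > sorimrersetu  (by unconditioned shift, vowel merger, unconditioned shift, vowel merger, pre-nasal raising, pre-rhotic lowering)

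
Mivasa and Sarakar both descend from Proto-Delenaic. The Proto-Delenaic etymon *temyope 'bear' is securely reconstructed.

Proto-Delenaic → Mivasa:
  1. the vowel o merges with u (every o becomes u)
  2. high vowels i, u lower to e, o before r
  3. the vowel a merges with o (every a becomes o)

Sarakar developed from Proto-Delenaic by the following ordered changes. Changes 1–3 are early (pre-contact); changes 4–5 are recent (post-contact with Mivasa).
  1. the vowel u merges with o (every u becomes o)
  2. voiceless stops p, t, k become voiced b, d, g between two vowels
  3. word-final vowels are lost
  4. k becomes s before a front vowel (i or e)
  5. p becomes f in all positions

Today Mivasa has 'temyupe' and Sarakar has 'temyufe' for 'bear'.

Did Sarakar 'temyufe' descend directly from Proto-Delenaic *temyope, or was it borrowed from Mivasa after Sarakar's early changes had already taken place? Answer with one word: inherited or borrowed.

borrowed

If inherited, *temyope would pass through all of Sarakar's changes:
Sarakar: start from *temyope.
  rule 1: no change — temyope
  rule 2 (intervocalic voicing): temyope → temyobe
  rule 3 (apocope): temyobe → temyob
  rule 4: no change — temyob
  rule 5: no change — temyob
  ⇒ Sarakar temyob
If borrowed from Mivasa 'temyupe' after the early changes, it would undergo only the recent ones:
  rule 4 (palatalisation): no change (temyupe)
  rule 5 (unconditioned shift): temyupe → temyufe
  ⇒ as a loan: temyufe
Sarakar 'temyufe' matches the loan outcome 'temyufe', not the inherited 'temyob' — it skipped the early Sarakar changes, so it was borrowed from Mivasa.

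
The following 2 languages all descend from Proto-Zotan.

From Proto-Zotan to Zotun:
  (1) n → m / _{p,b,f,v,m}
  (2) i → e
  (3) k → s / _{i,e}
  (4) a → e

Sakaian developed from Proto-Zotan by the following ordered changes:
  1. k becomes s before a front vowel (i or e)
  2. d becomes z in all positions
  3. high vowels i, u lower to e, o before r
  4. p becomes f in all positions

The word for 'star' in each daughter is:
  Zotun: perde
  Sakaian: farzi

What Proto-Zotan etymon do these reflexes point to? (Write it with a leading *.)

Position 1: Zotun has p, Sakaian has f. Zotun preserves p here (none of its changes turn any other segment into p), so the proto-segment is *p.
Position 5: Zotun has e, Sakaian has i. Sakaian preserves i here (none of its changes turn any other segment into i), so the proto-segment is *i.
Position 2: Zotun has e, Sakaian has a. Sakaian preserves a here (none of its changes turn any other segment into a), so the proto-segment is *a.
This points to *pardi. Verify forward in each daughter:
Zotun: *pardi
  pardi (rule 1 does not apply)
  pardi → parde   [vowel merger]
  parde (rule 3 does not apply)
  parde → perde   [vowel merger]
  giving Zotun perde.
Sakaian: start from *pardi.
  rule 1: no change — pardi
  rule 2 (unconditioned shift): pardi → parzi
  rule 3: no change — parzi
  rule 4 (unconditioned shift): parzi → farzi
  ⇒ Sakaian farzi
*pardi is the unique common source.

*pardi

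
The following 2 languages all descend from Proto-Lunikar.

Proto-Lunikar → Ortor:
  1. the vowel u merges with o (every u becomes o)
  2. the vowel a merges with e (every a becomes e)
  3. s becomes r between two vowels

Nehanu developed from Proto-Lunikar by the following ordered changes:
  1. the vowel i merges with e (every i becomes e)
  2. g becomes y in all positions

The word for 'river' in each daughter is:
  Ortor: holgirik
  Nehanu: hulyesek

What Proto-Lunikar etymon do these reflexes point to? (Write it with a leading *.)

Position 4: Ortor has g, Nehanu has y. Ortor preserves g here (none of its changes turn any other segment into g), so the proto-segment is *g.
Position 7: Ortor has i, Nehanu has e. Ortor preserves i here (none of its changes turn any other segment into i), so the proto-segment is *i.
Continuing position by position gives *hulgisik; check it forward:
Ortor: *hulgisik > holgisik > holgirik  (by vowel merger, rhotacism)
Nehanu: *hulgisik
  hulgisik → hulgesek   [vowel merger]
  hulgesek → hulyesek   [unconditioned shift]
  giving Nehanu hulyesek.
Only *hulgisik yields all of Ortor holgirik, Nehanu hulyesek.

*hulgisik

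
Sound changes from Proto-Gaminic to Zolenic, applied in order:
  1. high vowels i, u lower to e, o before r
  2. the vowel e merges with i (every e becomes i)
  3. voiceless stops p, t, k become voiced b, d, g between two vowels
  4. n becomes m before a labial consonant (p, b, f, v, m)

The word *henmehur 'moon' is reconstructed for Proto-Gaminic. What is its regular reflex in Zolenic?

Zolenic: *henmehur
  henmehur → henmehor   [pre-rhotic lowering]
  henmehor → hinmihor   [vowel merger]
  hinmihor (rule 3 does not apply)
  hinmihor → himmihor   [nasal place assimilation]
  giving Zolenic himmihor.

himmihor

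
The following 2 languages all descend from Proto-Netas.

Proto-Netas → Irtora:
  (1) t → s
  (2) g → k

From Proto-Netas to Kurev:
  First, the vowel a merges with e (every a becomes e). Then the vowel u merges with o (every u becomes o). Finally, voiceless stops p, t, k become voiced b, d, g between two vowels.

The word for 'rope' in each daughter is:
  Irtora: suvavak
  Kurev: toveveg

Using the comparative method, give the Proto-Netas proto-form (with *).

Position 6: Irtora has a, Kurev has e. Irtora preserves a here (none of its changes turn any other segment into a), so the proto-segment is *a.
Position 1: Irtora has s, Kurev has t. Kurev preserves t here (none of its changes turn any other segment into t), so the proto-segment is *t.
Continuing position by position gives *tuvavag; check it forward:
Irtora: *tuvavag > suvavag > suvavak  (by unconditioned shift, unconditioned shift)
Kurev: start from *tuvavag.
  rule 1 (vowel merger): tuvavag → tuveveg
  rule 2 (vowel merger): tuveveg → toveveg
  rule 3: no change — toveveg
  ⇒ Kurev toveveg
No other proto-form is consistent with every reflex, so the reconstruction is *tuvavag.

*tuvavag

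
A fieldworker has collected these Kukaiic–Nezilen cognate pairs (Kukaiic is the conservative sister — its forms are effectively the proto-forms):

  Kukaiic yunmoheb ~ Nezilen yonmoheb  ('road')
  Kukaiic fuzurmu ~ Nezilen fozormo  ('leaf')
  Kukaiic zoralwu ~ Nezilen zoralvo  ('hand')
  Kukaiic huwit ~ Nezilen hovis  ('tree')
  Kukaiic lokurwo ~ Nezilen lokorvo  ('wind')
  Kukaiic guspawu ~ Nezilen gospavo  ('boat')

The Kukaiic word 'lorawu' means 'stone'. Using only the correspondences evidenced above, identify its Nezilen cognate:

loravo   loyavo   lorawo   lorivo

guspawu ~ gospavo — Kukaiic w corresponds to Nezilen v between vowels (before a back vowel).
fuzurmu ~ fozormo, zoralwu ~ zoralvo — Kukaiic u corresponds to Nezilen o word-finally.
Applying these to Kukaiic 'lorawu':
  lorawu → loravu   (w→v between vowels (before a back vowel))
  loravu → loravo   (u→o word-finally)
So the Nezilen cognate is 'loravo'.

loravo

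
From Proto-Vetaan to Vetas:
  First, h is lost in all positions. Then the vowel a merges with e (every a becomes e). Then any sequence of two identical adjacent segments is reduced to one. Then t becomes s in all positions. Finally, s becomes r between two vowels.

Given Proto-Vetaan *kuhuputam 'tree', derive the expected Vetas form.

kupurem

Vetas: *kuhuputam > kuuputam > kuuputem > kuputem > kupusem > kupurem  (by h-loss, vowel merger, degemination, unconditioned shift, rhotacism)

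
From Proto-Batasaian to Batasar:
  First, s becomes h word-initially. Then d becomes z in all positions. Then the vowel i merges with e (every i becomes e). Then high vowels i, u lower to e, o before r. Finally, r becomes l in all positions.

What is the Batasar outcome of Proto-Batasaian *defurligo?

Batasar: *defurligo
  defurligo (rule 1 does not apply)
  defurligo → zefurligo   [unconditioned shift]
  zefurligo → zefurlego   [vowel merger]
  zefurlego → zeforlego   [pre-rhotic lowering]
  zeforlego → zefollego   [unconditioned shift]
  giving Batasar zefollego.

zefollego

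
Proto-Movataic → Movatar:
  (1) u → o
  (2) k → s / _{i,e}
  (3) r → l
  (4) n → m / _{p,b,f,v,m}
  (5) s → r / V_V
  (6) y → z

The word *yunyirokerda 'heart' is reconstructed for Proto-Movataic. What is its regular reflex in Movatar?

zonzilorelda

Movatar: start from *yunyirokerda.
  rule 1 (vowel merger): yunyirokerda → yonyirokerda
  rule 2 (palatalisation): yonyirokerda → yonyiroserda
  rule 3 (unconditioned shift): yonyiroserda → yonyiloselda
  rule 4: no change — yonyiloselda
  rule 5 (rhotacism): yonyiloselda → yonyilorelda
  rule 6 (unconditioned shift): yonyilorelda → zonzilorelda
  ⇒ Movatar zonzilorelda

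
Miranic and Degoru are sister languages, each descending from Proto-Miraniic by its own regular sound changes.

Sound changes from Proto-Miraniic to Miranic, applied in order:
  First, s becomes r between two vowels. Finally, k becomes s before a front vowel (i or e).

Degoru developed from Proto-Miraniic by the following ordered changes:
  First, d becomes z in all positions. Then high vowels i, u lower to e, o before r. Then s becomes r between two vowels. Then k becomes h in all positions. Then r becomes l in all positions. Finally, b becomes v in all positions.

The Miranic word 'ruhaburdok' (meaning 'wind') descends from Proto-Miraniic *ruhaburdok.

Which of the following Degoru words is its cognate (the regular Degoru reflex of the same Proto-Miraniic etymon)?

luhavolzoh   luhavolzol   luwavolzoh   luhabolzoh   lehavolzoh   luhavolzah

luhavolzoh

Degoru: start from *ruhaburdok.
  rule 1 (unconditioned shift): ruhaburdok → ruhaburzok
  rule 2 (pre-rhotic lowering): ruhaburzok → ruhaborzok
  rule 3: no change — ruhaborzok
  rule 4 (unconditioned shift): ruhaborzok → ruhaborzoh
  rule 5 (unconditioned shift): ruhaborzoh → luhabolzoh
  rule 6 (unconditioned shift): luhabolzoh → luhavolzoh
  ⇒ Degoru luhavolzoh
Only 'luhavolzoh' matches the regular Degoru development of *ruhaburdok.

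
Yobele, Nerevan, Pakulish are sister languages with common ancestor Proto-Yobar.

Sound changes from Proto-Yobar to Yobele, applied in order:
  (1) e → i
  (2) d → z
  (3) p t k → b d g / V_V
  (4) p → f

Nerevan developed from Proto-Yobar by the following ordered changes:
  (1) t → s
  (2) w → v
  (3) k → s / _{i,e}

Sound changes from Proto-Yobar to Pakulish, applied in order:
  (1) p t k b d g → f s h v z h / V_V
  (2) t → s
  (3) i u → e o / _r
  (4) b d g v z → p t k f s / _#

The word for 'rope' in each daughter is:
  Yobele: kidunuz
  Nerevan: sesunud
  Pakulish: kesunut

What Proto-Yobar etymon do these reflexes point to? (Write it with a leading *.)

Position 7: Yobele has z, Nerevan has d, Pakulish has t. Nerevan preserves d here (none of its changes turn any other segment into d), so the proto-segment is *d.
Position 1: Yobele has k, Nerevan has s, Pakulish has k. Yobele preserves k here (none of its changes turn any other segment into k), so the proto-segment is *k.
Continuing position by position gives *ketunud; check it forward:
Yobele: *ketunud
  ketunud → kitunud   [vowel merger]
  kitunud → kitunuz   [unconditioned shift]
  kitunuz → kidunuz   [intervocalic voicing]
  kidunuz (rule 4 does not apply)
  giving Yobele kidunuz.
Nerevan: start from *ketunud.
  rule 1 (unconditioned shift): ketunud → kesunud
  rule 2: no change — kesunud
  rule 3 (palatalisation): kesunud → sesunud
  ⇒ Nerevan sesunud
Pakulish: *ketunud
  ketunud → kesunud   [intervocalic lenition]
  kesunud (rule 2 does not apply)
  kesunud (rule 3 does not apply)
  kesunud → kesunut   [final devoicing]
  giving Pakulish kesunut.
No other proto-form is consistent with every reflex, so the reconstruction is *ketunud.

*ketunud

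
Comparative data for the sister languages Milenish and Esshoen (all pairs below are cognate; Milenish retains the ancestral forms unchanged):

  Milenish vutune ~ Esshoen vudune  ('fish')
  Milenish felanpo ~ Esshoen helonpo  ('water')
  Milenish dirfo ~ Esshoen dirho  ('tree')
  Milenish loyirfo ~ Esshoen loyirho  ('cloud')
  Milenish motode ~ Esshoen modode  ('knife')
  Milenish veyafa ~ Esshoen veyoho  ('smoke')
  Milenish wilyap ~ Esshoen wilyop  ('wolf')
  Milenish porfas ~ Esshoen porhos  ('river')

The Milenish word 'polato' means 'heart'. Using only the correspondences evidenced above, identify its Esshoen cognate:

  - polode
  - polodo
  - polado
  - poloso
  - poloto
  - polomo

porfas ~ porhos — Milenish a corresponds to Esshoen o after a consonant, before a consonant other than r, m, n, p, b, f, v.
motode ~ modode — Milenish t corresponds to Esshoen d between vowels (before a back vowel).
Applying these to Milenish 'polato':
  polato → poloto   (a→o after a consonant, before a consonant other than r, m, n, p, b, f, v)
  poloto → polodo   (t→d between vowels (before a back vowel))
So the Esshoen cognate is 'polodo'.

polodo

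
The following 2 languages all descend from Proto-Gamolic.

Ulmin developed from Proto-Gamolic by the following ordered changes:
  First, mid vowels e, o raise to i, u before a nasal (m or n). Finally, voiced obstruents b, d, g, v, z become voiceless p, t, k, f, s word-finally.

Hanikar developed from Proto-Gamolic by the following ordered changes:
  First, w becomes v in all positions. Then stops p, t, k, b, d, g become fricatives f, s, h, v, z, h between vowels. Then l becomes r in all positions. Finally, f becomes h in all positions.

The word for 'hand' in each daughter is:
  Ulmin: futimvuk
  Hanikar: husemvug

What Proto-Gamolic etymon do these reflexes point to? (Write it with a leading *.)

Position 8: Ulmin has k, Hanikar has g. Hanikar preserves g here (none of its changes turn any other segment into g), so the proto-segment is *g.
Position 4: Ulmin has i, Hanikar has e. Hanikar preserves e here (none of its changes turn any other segment into e), so the proto-segment is *e.
Position 3: Ulmin has t, Hanikar has s. Taking the neighbouring segments as reconstructed: Ulmin t can only go back to *t; Hanikar s could go back to *t or *s — the one source consistent with every daughter is *t.
Verify the candidate proto-form against each daughter:
Ulmin: *futemvug
  futemvug → futimvug   [pre-nasal raising]
  futimvug → futimvuk   [final devoicing]
  giving Ulmin futimvuk.
Hanikar: *futemvug > fusemvug > husemvug  (by intervocalic lenition, unconditioned shift)
Only *futemvug yields all of Ulmin futimvuk, Hanikar husemvug.

*futemvug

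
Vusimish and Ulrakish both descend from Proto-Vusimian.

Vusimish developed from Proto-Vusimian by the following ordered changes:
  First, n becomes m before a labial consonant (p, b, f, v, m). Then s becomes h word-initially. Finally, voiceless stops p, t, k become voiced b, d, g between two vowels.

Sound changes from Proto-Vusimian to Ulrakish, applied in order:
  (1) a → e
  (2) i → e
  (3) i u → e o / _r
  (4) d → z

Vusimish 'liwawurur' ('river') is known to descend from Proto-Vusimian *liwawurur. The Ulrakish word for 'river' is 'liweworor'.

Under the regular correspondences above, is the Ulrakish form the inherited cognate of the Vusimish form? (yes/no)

no

Derive the expected Ulrakish reflex of *liwawurur:
Ulrakish: *liwawurur > liwewurur > lewewurur > leweworor  (by vowel merger, vowel merger, pre-rhotic lowering)
The regular Ulrakish reflex would be 'leweworor', but the attested form is 'liweworor'. The correspondence is irregular, so they are not cognates (the Ulrakish form has a different source).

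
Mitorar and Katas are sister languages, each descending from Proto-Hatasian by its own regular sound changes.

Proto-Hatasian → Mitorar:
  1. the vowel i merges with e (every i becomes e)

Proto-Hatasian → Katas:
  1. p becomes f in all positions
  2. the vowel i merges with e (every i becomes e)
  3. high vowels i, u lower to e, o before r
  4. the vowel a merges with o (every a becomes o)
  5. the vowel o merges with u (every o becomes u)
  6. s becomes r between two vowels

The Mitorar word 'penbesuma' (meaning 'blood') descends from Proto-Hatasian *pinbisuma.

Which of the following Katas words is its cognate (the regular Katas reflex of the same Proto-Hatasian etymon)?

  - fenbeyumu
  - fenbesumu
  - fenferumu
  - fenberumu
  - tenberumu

fenberumu

Katas: *pinbisuma > finbisuma > fenbesuma > fenbesumo > fenbesumu > fenberumu  (by unconditioned shift, vowel merger, vowel merger, vowel merger, rhotacism)
Among the options, 'fenberumu' alone shows every Katas change applied in order.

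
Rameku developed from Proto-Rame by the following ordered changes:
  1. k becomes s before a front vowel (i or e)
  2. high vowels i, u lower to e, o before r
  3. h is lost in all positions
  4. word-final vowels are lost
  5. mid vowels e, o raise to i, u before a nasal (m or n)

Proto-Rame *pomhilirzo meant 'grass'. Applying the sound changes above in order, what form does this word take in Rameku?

pumilerz

Rameku: *pomhilirzo
  pomhilirzo (rule 1 does not apply)
  pomhilirzo → pomhilerzo   [pre-rhotic lowering]
  pomhilerzo → pomilerzo   [h-loss]
  pomilerzo → pomilerz   [apocope]
  pomilerz → pumilerz   [pre-nasal raising]
  giving Rameku pumilerz.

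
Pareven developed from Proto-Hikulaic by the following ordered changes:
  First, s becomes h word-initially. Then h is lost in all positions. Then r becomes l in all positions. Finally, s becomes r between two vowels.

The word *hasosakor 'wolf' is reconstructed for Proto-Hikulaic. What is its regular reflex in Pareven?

Pareven: *hasosakor > asosakor > asosakol > arorakol  (by h-loss, unconditioned shift, rhotacism)

arorakol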